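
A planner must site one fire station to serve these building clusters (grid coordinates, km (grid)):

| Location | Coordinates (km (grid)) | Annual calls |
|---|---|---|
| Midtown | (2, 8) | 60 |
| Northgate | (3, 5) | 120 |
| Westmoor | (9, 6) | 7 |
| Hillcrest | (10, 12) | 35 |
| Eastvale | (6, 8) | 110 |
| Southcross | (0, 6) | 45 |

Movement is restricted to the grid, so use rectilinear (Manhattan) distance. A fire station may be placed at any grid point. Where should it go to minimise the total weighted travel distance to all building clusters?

Manhattan distance separates: Σwᵢ(|x−xᵢ|+|y−yᵢ|) = Σwᵢ|x−xᵢ| + Σwᵢ|y−yᵢ|, so x and y are optimised independently as 1-D weighted medians.
Total weight W = 377; half = 188.5.
x-coordinate, sorted with cumulative weight:
  x=0 (Southcross, w=45) cum 45
  x=2 (Midtown, w=60) cum 105
  x=3 (Northgate, w=120) cum 225  ← median
  x=6 (Eastvale, w=110) cum 335
  x=9 (Westmoor, w=7) cum 342
  x=10 (Hillcrest, w=35) cum 377
⇒ x* = 3
y-coordinate, sorted with cumulative weight:
  y=5 (Northgate, w=120) cum 120
  y=6 (Westmoor, w=7) cum 127
  y=6 (Southcross, w=45) cum 172
  y=8 (Midtown, w=60) cum 232  ← median
  y=8 (Eastvale, w=110) cum 342
  y=12 (Hillcrest, w=35) cum 377
⇒ y* = 8

(3, 8)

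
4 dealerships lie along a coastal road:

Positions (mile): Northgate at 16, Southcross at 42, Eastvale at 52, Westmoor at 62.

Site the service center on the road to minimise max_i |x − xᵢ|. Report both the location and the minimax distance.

location 39, max distance 23

The 1-center on a line is the midpoint of the two extreme points: leftmost at 16, rightmost at 62.
Optimal location = (16 + 62)/2 = 39; maximum distance = (62 − 16)/2 = 23.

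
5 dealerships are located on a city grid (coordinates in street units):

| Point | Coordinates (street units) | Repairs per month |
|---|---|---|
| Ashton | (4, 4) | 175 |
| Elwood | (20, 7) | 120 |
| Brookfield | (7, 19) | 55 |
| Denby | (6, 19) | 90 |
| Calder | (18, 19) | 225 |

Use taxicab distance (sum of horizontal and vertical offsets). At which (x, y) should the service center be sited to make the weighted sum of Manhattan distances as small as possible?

Manhattan distance separates: Σwᵢ(|x−xᵢ|+|y−yᵢ|) = Σwᵢ|x−xᵢ| + Σwᵢ|y−yᵢ|, so x and y are optimised independently as 1-D weighted medians.
Total weight W = 665; half = 332.5.
x-coordinate, sorted with cumulative weight:
  x=4 (Ashton, w=175) cum 175
  x=6 (Denby, w=90) cum 265
  x=7 (Brookfield, w=55) cum 320
  x=18 (Calder, w=225) cum 545  ← median
  x=20 (Elwood, w=120) cum 665
⇒ x* = 18
y-coordinate, sorted with cumulative weight:
  y=4 (Ashton, w=175) cum 175
  y=7 (Elwood, w=120) cum 295
  y=19 (Brookfield, w=55) cum 350  ← median
  y=19 (Denby, w=90) cum 440
  y=19 (Calder, w=225) cum 665
⇒ y* = 19

(18, 19)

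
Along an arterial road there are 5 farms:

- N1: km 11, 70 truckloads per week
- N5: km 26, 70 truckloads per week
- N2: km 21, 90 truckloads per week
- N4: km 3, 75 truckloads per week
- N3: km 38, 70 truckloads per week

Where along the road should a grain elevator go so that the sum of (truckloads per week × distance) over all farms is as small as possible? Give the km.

x = 21

For a sum of weighted absolute distances on a line, the optimum is the weighted median (not the mean). Total weight W = 375; half-weight = 187.5.
Sort by position and accumulate weight:
  km 3 (N4, w=75) → cum 75
  km 11 (N1, w=70) → cum 145
  km 21 (N2, w=90) → cum 235  ≥ 187.5 → median here
  km 26 (N5, w=70) → cum 305
  km 38 (N3, w=70) → cum 375
Optimal location: km 21.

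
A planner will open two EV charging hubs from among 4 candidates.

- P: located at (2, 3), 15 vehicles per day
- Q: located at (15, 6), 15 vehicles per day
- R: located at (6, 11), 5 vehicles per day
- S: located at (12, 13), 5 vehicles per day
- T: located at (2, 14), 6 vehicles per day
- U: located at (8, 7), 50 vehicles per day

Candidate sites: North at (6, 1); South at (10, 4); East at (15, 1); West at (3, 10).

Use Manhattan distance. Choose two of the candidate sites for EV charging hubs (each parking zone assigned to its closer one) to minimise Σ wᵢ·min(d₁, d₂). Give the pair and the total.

{South, West}, total 580

Evaluate every pair (each demand assigned to the nearer of the two):
  {South, West}: total = 580
  {North, South}: total = 652
  {South, East}: total = 678
  {East, West}: total = 705
  {North, East}: total = 792
  {North, West}: total = 810
Best pair: {South, West} with total 580.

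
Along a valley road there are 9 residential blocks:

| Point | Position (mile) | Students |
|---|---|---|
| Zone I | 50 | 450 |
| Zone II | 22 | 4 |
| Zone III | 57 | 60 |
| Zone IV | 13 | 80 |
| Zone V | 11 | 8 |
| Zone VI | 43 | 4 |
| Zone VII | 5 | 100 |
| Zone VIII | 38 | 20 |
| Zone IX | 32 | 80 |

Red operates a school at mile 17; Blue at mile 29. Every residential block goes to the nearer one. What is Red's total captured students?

192

The indifferent point is the midpoint (17+29)/2 = 23; residential blocks left of it (closer to Red at 17) go to Red, those right go to Blue.
  Zone VII at 5 (w=100) → Red
  Zone V at 11 (w=8) → Red
  Zone IV at 13 (w=80) → Red
  Zone II at 22 (w=4) → Red
  Zone IX at 32 (w=80) → Blue
  Zone VIII at 38 (w=20) → Blue
  Zone VI at 43 (w=4) → Blue
  Zone I at 50 (w=450) → Blue
  Zone III at 57 (w=60) → Blue
Red captures 192; Blue captures 614.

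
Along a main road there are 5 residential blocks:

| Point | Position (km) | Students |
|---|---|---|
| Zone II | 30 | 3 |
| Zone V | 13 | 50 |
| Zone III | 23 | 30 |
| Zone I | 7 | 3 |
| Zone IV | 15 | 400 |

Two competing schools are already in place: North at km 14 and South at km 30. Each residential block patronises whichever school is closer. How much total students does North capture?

The indifferent point is the midpoint (14+30)/2 = 22; residential blocks left of it (closer to North at 14) go to North, those right go to South.
  Zone I at 7 (w=3) → North
  Zone V at 13 (w=50) → North
  Zone IV at 15 (w=400) → North
  Zone III at 23 (w=30) → South
  Zone II at 30 (w=3) → South
North captures 453; South captures 33.

453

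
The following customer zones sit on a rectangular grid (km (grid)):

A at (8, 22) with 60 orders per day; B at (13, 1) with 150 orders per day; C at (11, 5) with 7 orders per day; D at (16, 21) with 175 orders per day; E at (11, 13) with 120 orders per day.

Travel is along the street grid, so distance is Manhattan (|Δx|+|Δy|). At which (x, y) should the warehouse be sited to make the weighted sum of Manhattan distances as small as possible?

(13, 13)

Manhattan distance separates: Σwᵢ(|x−xᵢ|+|y−yᵢ|) = Σwᵢ|x−xᵢ| + Σwᵢ|y−yᵢ|, so x and y are optimised independently as 1-D weighted medians.
Total weight W = 512; half = 256.
x-coordinate, sorted with cumulative weight:
  x=8 (A, w=60) cum 60
  x=11 (C, w=7) cum 67
  x=11 (E, w=120) cum 187
  x=13 (B, w=150) cum 337  ← median
  x=16 (D, w=175) cum 512
⇒ x* = 13
y-coordinate, sorted with cumulative weight:
  y=1 (B, w=150) cum 150
  y=5 (C, w=7) cum 157
  y=13 (E, w=120) cum 277  ← median
  y=21 (D, w=175) cum 452
  y=22 (A, w=60) cum 512
⇒ y* = 13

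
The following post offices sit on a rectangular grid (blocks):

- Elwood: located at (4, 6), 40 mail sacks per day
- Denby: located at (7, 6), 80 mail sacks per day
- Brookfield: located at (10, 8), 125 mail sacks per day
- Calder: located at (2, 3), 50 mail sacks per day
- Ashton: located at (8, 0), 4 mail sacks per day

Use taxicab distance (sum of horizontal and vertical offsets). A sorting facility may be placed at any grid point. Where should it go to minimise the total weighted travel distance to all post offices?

Manhattan distance separates: Σwᵢ(|x−xᵢ|+|y−yᵢ|) = Σwᵢ|x−xᵢ| + Σwᵢ|y−yᵢ|, so x and y are optimised independently as 1-D weighted medians.
Total weight W = 299; half = 149.5.
x-coordinate, sorted with cumulative weight:
  x=2 (Calder, w=50) cum 50
  x=4 (Elwood, w=40) cum 90
  x=7 (Denby, w=80) cum 170  ← median
  x=8 (Ashton, w=4) cum 174
  x=10 (Brookfield, w=125) cum 299
⇒ x* = 7
y-coordinate, sorted with cumulative weight:
  y=0 (Ashton, w=4) cum 4
  y=3 (Calder, w=50) cum 54
  y=6 (Elwood, w=40) cum 94
  y=6 (Denby, w=80) cum 174  ← median
  y=8 (Brookfield, w=125) cum 299
⇒ y* = 6

(7, 6)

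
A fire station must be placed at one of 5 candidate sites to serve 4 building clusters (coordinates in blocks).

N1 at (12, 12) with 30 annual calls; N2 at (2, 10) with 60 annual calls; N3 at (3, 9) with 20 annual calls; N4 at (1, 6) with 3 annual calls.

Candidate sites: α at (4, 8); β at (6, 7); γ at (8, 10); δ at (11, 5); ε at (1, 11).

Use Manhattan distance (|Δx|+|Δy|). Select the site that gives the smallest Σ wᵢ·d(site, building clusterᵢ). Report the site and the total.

Total weighted distance at each candidate:
  α (4, 8): total = 655
  β (6, 7): total = 868
  γ (8, 10): total = 693
  δ (11, 5): total = 1353
  ε (1, 11): total = 575
Minimum is at ε with total 575 blocks.

ε, total 575 blocks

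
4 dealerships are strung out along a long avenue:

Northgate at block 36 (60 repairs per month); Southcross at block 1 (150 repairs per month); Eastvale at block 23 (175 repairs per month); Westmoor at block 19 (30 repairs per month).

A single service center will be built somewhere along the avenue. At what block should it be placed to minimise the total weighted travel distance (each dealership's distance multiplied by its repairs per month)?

For a sum of weighted absolute distances on a line, the optimum is the weighted median (not the mean). Total weight W = 415; half-weight = 207.5.
Sort by position and accumulate weight:
  block 1 (Southcross, w=150) → cum 150
  block 19 (Westmoor, w=30) → cum 180
  block 23 (Eastvale, w=175) → cum 355  ≥ 207.5 → median here
  block 36 (Northgate, w=60) → cum 415
Optimal location: block 23.

x = 23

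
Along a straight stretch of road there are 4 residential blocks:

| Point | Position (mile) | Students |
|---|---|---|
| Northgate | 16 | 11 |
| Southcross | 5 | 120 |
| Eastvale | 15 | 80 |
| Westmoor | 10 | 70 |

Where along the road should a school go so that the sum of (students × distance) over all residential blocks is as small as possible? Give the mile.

For a sum of weighted absolute distances on a line, the optimum is the weighted median (not the mean). Total weight W = 281; half-weight = 140.5.
Sort by position and accumulate weight:
  mile 5 (Southcross, w=120) → cum 120
  mile 10 (Westmoor, w=70) → cum 190  ≥ 140.5 → median here
  mile 15 (Eastvale, w=80) → cum 270
  mile 16 (Northgate, w=11) → cum 281
Optimal location: mile 10.

x = 10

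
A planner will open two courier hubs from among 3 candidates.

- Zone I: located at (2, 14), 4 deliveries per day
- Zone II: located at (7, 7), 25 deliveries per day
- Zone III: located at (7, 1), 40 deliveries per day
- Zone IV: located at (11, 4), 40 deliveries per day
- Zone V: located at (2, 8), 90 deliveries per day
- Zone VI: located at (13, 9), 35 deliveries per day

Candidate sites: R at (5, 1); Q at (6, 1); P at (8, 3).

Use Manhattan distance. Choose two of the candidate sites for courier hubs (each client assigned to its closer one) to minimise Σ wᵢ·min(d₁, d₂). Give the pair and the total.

Evaluate every pair (each demand assigned to the nearer of the two):
  {R, P}: total = 1714
  {Q, P}: total = 1768
  {R, Q}: total = 2024
Best pair: {R, P} with total 1714.

{R, P}, total 1714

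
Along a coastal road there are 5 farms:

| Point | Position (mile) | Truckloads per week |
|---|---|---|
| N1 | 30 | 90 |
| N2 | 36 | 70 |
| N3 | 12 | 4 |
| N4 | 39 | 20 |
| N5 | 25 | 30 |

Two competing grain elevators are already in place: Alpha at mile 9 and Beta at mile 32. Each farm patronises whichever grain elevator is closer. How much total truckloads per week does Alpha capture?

The indifferent point is the midpoint (9+32)/2 = 20.5; farms left of it (closer to Alpha at 9) go to Alpha, those right go to Beta.
  N3 at 12 (w=4) → Alpha
  N5 at 25 (w=30) → Beta
  N1 at 30 (w=90) → Beta
  N2 at 36 (w=70) → Beta
  N4 at 39 (w=20) → Beta
Alpha captures 4; Beta captures 210.

4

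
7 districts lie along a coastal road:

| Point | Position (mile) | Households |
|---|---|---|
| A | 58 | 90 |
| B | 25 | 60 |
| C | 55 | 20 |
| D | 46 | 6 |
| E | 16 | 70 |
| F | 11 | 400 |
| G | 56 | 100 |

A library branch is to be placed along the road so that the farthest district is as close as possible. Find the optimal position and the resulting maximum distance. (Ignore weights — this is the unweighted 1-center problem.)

The 1-center on a line is the midpoint of the two extreme points: leftmost at 11, rightmost at 58.
Optimal location = (11 + 58)/2 = 34.5; maximum distance = (58 − 11)/2 = 23.5.

location 34.5, max distance 23.5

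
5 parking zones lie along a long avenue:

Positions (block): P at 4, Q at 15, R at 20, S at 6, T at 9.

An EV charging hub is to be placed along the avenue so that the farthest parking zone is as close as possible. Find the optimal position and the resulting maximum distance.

The 1-center on a line is the midpoint of the two extreme points: leftmost at 4, rightmost at 20.
Optimal location = (4 + 20)/2 = 12; maximum distance = (20 − 4)/2 = 8.

location 12, max distance 8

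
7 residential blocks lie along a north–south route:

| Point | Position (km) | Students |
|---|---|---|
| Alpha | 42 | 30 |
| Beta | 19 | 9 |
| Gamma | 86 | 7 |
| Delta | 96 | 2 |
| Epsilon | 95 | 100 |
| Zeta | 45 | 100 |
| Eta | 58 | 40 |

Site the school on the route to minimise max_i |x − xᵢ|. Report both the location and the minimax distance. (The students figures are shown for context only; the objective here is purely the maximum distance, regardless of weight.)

location 57.5, max distance 38.5

The 1-center on a line is the midpoint of the two extreme points: leftmost at 19, rightmost at 96.
Optimal location = (19 + 96)/2 = 57.5; maximum distance = (96 − 19)/2 = 38.5.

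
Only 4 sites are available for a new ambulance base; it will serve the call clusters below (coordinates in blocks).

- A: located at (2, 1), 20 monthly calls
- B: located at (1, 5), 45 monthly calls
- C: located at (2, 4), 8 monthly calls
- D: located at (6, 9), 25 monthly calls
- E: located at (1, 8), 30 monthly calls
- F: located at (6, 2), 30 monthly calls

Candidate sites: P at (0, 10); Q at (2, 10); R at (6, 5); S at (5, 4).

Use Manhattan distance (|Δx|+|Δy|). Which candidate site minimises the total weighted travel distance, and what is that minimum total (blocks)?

S, total 849 blocks

Total weighted distance at each candidate:
  P (0, 10): total = 1239
  Q (2, 10): total = 1073
  R (6, 5): total = 855
  S (5, 4): total = 849
Minimum is at S with total 849 blocks.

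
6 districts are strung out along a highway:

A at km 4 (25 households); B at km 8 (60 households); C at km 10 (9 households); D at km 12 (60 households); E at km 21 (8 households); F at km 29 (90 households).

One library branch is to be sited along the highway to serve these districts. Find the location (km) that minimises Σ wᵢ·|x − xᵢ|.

For a sum of weighted absolute distances on a line, the optimum is the weighted median (not the mean). Total weight W = 252; half-weight = 126.
Sort by position and accumulate weight:
  km 4 (A, w=25) → cum 25
  km 8 (B, w=60) → cum 85
  km 10 (C, w=9) → cum 94
  km 12 (D, w=60) → cum 154  ≥ 126 → median here
  km 21 (E, w=8) → cum 162
  km 29 (F, w=90) → cum 252
Optimal location: km 12.

x = 12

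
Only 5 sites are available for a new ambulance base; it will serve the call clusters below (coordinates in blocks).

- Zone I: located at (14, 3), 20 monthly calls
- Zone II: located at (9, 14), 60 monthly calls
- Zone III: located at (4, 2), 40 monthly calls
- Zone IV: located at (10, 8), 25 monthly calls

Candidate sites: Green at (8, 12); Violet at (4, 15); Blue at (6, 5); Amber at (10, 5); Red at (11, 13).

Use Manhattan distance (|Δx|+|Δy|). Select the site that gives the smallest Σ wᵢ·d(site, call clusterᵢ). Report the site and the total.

Total weighted distance at each candidate:
  Green (8, 12): total = 1190
  Violet (4, 15): total = 1645
  Blue (6, 5): total = 1295
  Amber (10, 5): total = 1155
  Red (11, 13): total = 1310
Minimum is at Amber with total 1155 blocks.

Amber, total 1155 blocks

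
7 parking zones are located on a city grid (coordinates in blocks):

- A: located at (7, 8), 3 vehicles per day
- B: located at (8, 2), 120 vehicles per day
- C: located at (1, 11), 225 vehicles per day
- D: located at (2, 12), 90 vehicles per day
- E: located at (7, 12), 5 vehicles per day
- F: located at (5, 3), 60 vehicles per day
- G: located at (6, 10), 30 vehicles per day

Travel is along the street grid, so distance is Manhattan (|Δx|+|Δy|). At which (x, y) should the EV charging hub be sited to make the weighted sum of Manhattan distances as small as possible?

(2, 11)

Manhattan distance separates: Σwᵢ(|x−xᵢ|+|y−yᵢ|) = Σwᵢ|x−xᵢ| + Σwᵢ|y−yᵢ|, so x and y are optimised independently as 1-D weighted medians.
Total weight W = 533; half = 266.5.
x-coordinate, sorted with cumulative weight:
  x=1 (C, w=225) cum 225
  x=2 (D, w=90) cum 315  ← median
  x=5 (F, w=60) cum 375
  x=6 (G, w=30) cum 405
  x=7 (A, w=3) cum 408
  x=7 (E, w=5) cum 413
  x=8 (B, w=120) cum 533
⇒ x* = 2
y-coordinate, sorted with cumulative weight:
  y=2 (B, w=120) cum 120
  y=3 (F, w=60) cum 180
  y=8 (A, w=3) cum 183
  y=10 (G, w=30) cum 213
  y=11 (C, w=225) cum 438  ← median
  y=12 (D, w=90) cum 528
  y=12 (E, w=5) cum 533
⇒ y* = 11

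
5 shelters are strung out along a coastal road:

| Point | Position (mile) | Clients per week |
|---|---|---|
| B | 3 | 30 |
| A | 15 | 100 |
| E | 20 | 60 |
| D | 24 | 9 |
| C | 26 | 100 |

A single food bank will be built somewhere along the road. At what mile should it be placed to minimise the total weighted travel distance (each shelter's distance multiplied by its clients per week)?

For a sum of weighted absolute distances on a line, the optimum is the weighted median (not the mean). Total weight W = 299; half-weight = 149.5.
Sort by position and accumulate weight:
  mile 3 (B, w=30) → cum 30
  mile 15 (A, w=100) → cum 130
  mile 20 (E, w=60) → cum 190  ≥ 149.5 → median here
  mile 24 (D, w=9) → cum 199
  mile 26 (C, w=100) → cum 299
Optimal location: mile 20.

x = 20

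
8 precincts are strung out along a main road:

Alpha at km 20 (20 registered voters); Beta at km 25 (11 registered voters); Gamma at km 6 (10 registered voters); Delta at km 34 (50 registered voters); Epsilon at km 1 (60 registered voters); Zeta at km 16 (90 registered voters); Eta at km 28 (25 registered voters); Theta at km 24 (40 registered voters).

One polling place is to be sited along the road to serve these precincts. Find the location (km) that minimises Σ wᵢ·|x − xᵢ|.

x = 16

For a sum of weighted absolute distances on a line, the optimum is the weighted median (not the mean). Total weight W = 306; half-weight = 153.
Sort by position and accumulate weight:
  km 1 (Epsilon, w=60) → cum 60
  km 6 (Gamma, w=10) → cum 70
  km 16 (Zeta, w=90) → cum 160  ≥ 153 → median here
  km 20 (Alpha, w=20) → cum 180
  km 24 (Theta, w=40) → cum 220
  km 25 (Beta, w=11) → cum 231
  km 28 (Eta, w=25) → cum 256
  km 34 (Delta, w=50) → cum 306
Optimal location: km 16.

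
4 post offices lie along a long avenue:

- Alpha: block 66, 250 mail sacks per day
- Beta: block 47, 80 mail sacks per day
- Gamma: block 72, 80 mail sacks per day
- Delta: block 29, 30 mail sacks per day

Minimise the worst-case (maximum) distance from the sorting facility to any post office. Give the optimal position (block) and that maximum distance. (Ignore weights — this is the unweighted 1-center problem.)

location 50.5, max distance 21.5

The 1-center on a line is the midpoint of the two extreme points: leftmost at 29, rightmost at 72.
Optimal location = (29 + 72)/2 = 50.5; maximum distance = (72 − 29)/2 = 21.5.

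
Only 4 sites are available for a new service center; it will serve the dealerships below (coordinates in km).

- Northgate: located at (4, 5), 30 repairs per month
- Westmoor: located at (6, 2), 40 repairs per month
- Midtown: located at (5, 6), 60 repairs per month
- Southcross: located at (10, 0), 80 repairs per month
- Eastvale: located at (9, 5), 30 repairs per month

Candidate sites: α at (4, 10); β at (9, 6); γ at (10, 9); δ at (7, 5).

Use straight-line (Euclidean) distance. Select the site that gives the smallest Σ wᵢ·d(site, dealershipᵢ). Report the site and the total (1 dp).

δ, total 877.1 km

Total weighted distance at each candidate:
  α (4, 10): total = 1872.3
  β (9, 6): total = 1109.6
  γ (10, 9): total = 1732.4
  δ (7, 5): total = 877.1
Minimum is at δ with total 877.1 km.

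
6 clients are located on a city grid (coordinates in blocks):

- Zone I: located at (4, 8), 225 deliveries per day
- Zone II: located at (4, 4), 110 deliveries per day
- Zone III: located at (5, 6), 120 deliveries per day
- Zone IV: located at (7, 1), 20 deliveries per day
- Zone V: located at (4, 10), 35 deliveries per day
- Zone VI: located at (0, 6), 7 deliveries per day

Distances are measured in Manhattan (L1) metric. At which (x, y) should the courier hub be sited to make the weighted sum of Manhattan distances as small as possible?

(4, 8)

Manhattan distance separates: Σwᵢ(|x−xᵢ|+|y−yᵢ|) = Σwᵢ|x−xᵢ| + Σwᵢ|y−yᵢ|, so x and y are optimised independently as 1-D weighted medians.
Total weight W = 517; half = 258.5.
x-coordinate, sorted with cumulative weight:
  x=0 (Zone VI, w=7) cum 7
  x=4 (Zone I, w=225) cum 232
  x=4 (Zone II, w=110) cum 342  ← median
  x=4 (Zone V, w=35) cum 377
  x=5 (Zone III, w=120) cum 497
  x=7 (Zone IV, w=20) cum 517
⇒ x* = 4
y-coordinate, sorted with cumulative weight:
  y=1 (Zone IV, w=20) cum 20
  y=4 (Zone II, w=110) cum 130
  y=6 (Zone III, w=120) cum 250
  y=6 (Zone VI, w=7) cum 257
  y=8 (Zone I, w=225) cum 482  ← median
  y=10 (Zone V, w=35) cum 517
⇒ y* = 8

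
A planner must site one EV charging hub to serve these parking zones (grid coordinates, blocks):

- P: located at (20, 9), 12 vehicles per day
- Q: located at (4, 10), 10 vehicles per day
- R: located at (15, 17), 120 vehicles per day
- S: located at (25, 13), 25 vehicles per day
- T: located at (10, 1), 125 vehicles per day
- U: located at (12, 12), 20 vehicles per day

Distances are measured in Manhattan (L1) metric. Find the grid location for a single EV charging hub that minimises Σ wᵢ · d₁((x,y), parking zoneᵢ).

Manhattan distance separates: Σwᵢ(|x−xᵢ|+|y−yᵢ|) = Σwᵢ|x−xᵢ| + Σwᵢ|y−yᵢ|, so x and y are optimised independently as 1-D weighted medians.
Total weight W = 312; half = 156.
x-coordinate, sorted with cumulative weight:
  x=4 (Q, w=10) cum 10
  x=10 (T, w=125) cum 135
  x=12 (U, w=20) cum 155
  x=15 (R, w=120) cum 275  ← median
  x=20 (P, w=12) cum 287
  x=25 (S, w=25) cum 312
⇒ x* = 15
y-coordinate, sorted with cumulative weight:
  y=1 (T, w=125) cum 125
  y=9 (P, w=12) cum 137
  y=10 (Q, w=10) cum 147
  y=12 (U, w=20) cum 167  ← median
  y=13 (S, w=25) cum 192
  y=17 (R, w=120) cum 312
⇒ y* = 12

(15, 12)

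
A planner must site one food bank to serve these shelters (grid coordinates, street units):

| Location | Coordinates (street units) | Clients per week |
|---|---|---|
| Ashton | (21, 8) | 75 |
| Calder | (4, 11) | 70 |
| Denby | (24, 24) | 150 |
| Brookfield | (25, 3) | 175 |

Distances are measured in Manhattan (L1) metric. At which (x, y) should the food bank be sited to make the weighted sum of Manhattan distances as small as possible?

Manhattan distance separates: Σwᵢ(|x−xᵢ|+|y−yᵢ|) = Σwᵢ|x−xᵢ| + Σwᵢ|y−yᵢ|, so x and y are optimised independently as 1-D weighted medians.
Total weight W = 470; half = 235.
x-coordinate, sorted with cumulative weight:
  x=4 (Calder, w=70) cum 70
  x=21 (Ashton, w=75) cum 145
  x=24 (Denby, w=150) cum 295  ← median
  x=25 (Brookfield, w=175) cum 470
⇒ x* = 24
y-coordinate, sorted with cumulative weight:
  y=3 (Brookfield, w=175) cum 175
  y=8 (Ashton, w=75) cum 250  ← median
  y=11 (Calder, w=70) cum 320
  y=24 (Denby, w=150) cum 470
⇒ y* = 8

(24, 8)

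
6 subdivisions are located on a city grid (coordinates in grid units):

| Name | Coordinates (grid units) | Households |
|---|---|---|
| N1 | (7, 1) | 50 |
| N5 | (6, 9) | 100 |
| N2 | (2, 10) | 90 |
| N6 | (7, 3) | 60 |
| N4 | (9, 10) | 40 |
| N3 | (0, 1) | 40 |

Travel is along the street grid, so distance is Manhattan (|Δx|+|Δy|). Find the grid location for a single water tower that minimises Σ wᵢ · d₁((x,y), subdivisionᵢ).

Manhattan distance separates: Σwᵢ(|x−xᵢ|+|y−yᵢ|) = Σwᵢ|x−xᵢ| + Σwᵢ|y−yᵢ|, so x and y are optimised independently as 1-D weighted medians.
Total weight W = 380; half = 190.
x-coordinate, sorted with cumulative weight:
  x=0 (N3, w=40) cum 40
  x=2 (N2, w=90) cum 130
  x=6 (N5, w=100) cum 230  ← median
  x=7 (N1, w=50) cum 280
  x=7 (N6, w=60) cum 340
  x=9 (N4, w=40) cum 380
⇒ x* = 6
y-coordinate, sorted with cumulative weight:
  y=1 (N1, w=50) cum 50
  y=1 (N3, w=40) cum 90
  y=3 (N6, w=60) cum 150
  y=9 (N5, w=100) cum 250  ← median
  y=10 (N2, w=90) cum 340
  y=10 (N4, w=40) cum 380
⇒ y* = 9

(6, 9)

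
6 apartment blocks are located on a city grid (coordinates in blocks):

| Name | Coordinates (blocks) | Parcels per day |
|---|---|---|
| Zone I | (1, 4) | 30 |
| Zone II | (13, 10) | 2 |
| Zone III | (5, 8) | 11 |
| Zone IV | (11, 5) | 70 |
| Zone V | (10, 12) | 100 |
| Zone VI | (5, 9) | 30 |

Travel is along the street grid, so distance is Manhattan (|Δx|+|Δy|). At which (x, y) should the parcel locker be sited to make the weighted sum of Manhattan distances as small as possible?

Manhattan distance separates: Σwᵢ(|x−xᵢ|+|y−yᵢ|) = Σwᵢ|x−xᵢ| + Σwᵢ|y−yᵢ|, so x and y are optimised independently as 1-D weighted medians.
Total weight W = 243; half = 121.5.
x-coordinate, sorted with cumulative weight:
  x=1 (Zone I, w=30) cum 30
  x=5 (Zone III, w=11) cum 41
  x=5 (Zone VI, w=30) cum 71
  x=10 (Zone V, w=100) cum 171  ← median
  x=11 (Zone IV, w=70) cum 241
  x=13 (Zone II, w=2) cum 243
⇒ x* = 10
y-coordinate, sorted with cumulative weight:
  y=4 (Zone I, w=30) cum 30
  y=5 (Zone IV, w=70) cum 100
  y=8 (Zone III, w=11) cum 111
  y=9 (Zone VI, w=30) cum 141  ← median
  y=10 (Zone II, w=2) cum 143
  y=12 (Zone V, w=100) cum 243
⇒ y* = 9

(10, 9)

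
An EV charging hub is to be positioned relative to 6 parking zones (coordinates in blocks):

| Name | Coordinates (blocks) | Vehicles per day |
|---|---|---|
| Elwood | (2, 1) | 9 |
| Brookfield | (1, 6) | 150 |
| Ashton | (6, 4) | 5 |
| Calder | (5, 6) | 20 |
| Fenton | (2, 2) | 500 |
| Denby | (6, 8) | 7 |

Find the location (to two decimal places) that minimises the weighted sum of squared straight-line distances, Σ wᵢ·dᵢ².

(1.94, 3.05)

The minimiser of Σwᵢ‖p−pᵢ‖² is the weighted centroid p* = (Σwᵢpᵢ)/(Σwᵢ).
Σwᵢ = 691.
Σwᵢxᵢ = 9·2 + 150·1 + 5·6 + 20·5 + 500·2 + 7·6 = 1340.
Σwᵢyᵢ = 9·1 + 150·6 + 5·4 + 20·6 + 500·2 + 7·8 = 2105.
x* = 1340/691 = 1.94, y* = 2105/691 = 3.05.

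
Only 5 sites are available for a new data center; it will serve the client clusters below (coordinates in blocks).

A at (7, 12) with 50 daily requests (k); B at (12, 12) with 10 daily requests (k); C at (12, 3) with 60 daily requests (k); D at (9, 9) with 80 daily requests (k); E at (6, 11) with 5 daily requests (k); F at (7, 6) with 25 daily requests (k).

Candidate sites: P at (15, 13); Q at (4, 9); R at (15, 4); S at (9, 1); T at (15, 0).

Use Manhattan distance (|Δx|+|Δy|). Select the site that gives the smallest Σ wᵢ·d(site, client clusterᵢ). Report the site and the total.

Q, total 1820 blocks

Total weighted distance at each candidate:
  P (15, 13): total = 2500
  Q (4, 9): total = 1820
  R (15, 4): total = 2360
  S (9, 1): total = 1970
  T (15, 0): total = 3160
Minimum is at Q with total 1820 blocks.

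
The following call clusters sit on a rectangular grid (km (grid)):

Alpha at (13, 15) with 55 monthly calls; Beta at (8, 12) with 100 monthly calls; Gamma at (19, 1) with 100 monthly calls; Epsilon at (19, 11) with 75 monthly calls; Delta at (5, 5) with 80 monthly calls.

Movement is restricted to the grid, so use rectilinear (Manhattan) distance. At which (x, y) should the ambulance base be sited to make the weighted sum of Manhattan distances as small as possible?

(13, 11)

Manhattan distance separates: Σwᵢ(|x−xᵢ|+|y−yᵢ|) = Σwᵢ|x−xᵢ| + Σwᵢ|y−yᵢ|, so x and y are optimised independently as 1-D weighted medians.
Total weight W = 410; half = 205.
x-coordinate, sorted with cumulative weight:
  x=5 (Delta, w=80) cum 80
  x=8 (Beta, w=100) cum 180
  x=13 (Alpha, w=55) cum 235  ← median
  x=19 (Gamma, w=100) cum 335
  x=19 (Epsilon, w=75) cum 410
⇒ x* = 13
y-coordinate, sorted with cumulative weight:
  y=1 (Gamma, w=100) cum 100
  y=5 (Delta, w=80) cum 180
  y=11 (Epsilon, w=75) cum 255  ← median
  y=12 (Beta, w=100) cum 355
  y=15 (Alpha, w=55) cum 410
⇒ y* = 11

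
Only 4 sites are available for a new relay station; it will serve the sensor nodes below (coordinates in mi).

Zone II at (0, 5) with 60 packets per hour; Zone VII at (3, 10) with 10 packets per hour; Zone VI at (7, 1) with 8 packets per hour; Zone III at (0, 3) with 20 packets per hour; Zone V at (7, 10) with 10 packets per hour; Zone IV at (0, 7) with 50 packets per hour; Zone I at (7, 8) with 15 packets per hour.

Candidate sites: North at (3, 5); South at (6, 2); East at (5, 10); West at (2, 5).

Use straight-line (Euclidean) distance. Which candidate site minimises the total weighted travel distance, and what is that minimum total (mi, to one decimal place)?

Total weighted distance at each candidate:
  North (3, 5): total = 666.7
  South (6, 2): total = 1183.3
  East (5, 10): total = 1044.0
  West (2, 5): total = 578.4
Minimum is at West with total 578.4 mi.

West, total 578.4 mi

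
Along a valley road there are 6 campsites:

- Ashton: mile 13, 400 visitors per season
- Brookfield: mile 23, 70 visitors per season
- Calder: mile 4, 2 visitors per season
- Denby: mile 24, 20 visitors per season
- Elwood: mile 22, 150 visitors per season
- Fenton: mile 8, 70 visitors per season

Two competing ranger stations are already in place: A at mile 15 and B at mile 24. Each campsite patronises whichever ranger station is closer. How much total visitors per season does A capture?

472

The indifferent point is the midpoint (15+24)/2 = 19.5; campsites left of it (closer to A at 15) go to A, those right go to B.
  Calder at 4 (w=2) → A
  Fenton at 8 (w=70) → A
  Ashton at 13 (w=400) → A
  Elwood at 22 (w=150) → B
  Brookfield at 23 (w=70) → B
  Denby at 24 (w=20) → B
A captures 472; B captures 240.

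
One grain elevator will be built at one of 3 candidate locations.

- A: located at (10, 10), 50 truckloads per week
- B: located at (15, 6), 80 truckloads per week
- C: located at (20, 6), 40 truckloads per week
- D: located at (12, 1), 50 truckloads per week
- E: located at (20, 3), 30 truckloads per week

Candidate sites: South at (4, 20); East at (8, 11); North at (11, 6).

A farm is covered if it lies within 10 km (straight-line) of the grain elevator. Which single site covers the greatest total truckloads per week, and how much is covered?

North, covering 250

Coverage radius r = 10 km; a point is covered iff (Δx)²+(Δy)² ≤ 10² = 100.
  South (4, 20): covers {none} → 0
  East (8, 11): covers {A, B} → 130
  North (11, 6): covers {A, B, C, D, E} → 250
Maximum coverage at North: 250 truckloads per week.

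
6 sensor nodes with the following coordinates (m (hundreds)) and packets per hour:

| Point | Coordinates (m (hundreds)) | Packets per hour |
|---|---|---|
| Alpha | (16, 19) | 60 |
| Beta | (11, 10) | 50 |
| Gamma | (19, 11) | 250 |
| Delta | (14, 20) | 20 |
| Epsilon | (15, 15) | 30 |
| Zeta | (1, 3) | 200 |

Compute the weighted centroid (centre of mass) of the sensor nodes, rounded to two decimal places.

(11.79, 9.57)

The minimiser of Σwᵢ‖p−pᵢ‖² is the weighted centroid p* = (Σwᵢpᵢ)/(Σwᵢ).
Σwᵢ = 610.
Σwᵢxᵢ = 60·16 + 50·11 + 250·19 + 20·14 + 30·15 + 200·1 = 7190.
Σwᵢyᵢ = 60·19 + 50·10 + 250·11 + 20·20 + 30·15 + 200·3 = 5840.
x* = 7190/610 = 11.79, y* = 5840/610 = 9.57.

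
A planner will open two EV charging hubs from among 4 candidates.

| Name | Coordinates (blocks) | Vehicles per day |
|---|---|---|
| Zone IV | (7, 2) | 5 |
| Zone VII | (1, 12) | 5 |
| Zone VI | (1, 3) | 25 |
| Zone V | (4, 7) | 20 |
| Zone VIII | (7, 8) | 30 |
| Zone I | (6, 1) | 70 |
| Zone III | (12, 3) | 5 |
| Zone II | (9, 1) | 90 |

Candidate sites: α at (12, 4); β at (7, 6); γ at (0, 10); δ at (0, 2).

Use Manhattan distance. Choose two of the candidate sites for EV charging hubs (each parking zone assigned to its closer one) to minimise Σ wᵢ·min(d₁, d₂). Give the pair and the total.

{β, δ}, total 1355

Evaluate every pair (each demand assigned to the nearer of the two):
  {β, δ}: total = 1355
  {α, β}: total = 1410
  {β, γ}: total = 1465
  {α, δ}: total = 1625
  {α, γ}: total = 1835
  {γ, δ}: total = 1965
Best pair: {β, δ} with total 1355.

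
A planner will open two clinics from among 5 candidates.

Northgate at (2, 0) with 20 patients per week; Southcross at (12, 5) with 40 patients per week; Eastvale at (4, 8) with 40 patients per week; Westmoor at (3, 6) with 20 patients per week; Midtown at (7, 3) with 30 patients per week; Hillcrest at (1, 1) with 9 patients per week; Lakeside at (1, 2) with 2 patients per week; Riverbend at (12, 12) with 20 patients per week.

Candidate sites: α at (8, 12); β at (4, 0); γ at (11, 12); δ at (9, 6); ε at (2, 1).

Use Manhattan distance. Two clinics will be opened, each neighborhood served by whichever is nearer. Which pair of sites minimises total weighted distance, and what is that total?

{δ, ε}, total 923

Evaluate every pair (each demand assigned to the nearer of the two):
  {δ, ε}: total = 923
  {β, δ}: total = 976
  {γ, ε}: total = 1063
  {β, γ}: total = 1066
  {γ, δ}: total = 1131
  {α, δ}: total = 1191
  {α, ε}: total = 1203
  {α, β}: total = 1246
  {β, ε}: total = 1573
  {α, γ}: total = 1736
Best pair: {δ, ε} with total 923.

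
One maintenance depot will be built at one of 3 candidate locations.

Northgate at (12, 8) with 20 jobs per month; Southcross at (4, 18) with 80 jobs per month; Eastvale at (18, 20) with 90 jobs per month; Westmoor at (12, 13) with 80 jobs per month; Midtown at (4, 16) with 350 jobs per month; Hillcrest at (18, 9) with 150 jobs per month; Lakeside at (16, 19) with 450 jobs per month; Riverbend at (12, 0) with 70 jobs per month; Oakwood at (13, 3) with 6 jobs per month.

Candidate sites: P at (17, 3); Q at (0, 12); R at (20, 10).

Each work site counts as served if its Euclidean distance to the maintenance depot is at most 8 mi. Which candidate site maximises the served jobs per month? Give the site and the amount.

Coverage radius r = 8 mi; a point is covered iff (Δx)²+(Δy)² ≤ 8² = 64.
  P (17, 3): covers {Northgate, Hillcrest, Riverbend, Oakwood} → 246
  Q (0, 12): covers {Southcross, Midtown} → 430
  R (20, 10): covers {Hillcrest} → 150
Maximum coverage at Q: 430 jobs per month.

Q, covering 430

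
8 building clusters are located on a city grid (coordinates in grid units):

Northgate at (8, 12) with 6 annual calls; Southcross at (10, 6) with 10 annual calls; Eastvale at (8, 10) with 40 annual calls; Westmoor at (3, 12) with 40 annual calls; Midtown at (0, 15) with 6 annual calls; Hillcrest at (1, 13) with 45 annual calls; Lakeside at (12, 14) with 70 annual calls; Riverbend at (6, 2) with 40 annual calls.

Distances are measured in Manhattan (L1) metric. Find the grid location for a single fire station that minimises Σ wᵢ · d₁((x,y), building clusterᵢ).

Manhattan distance separates: Σwᵢ(|x−xᵢ|+|y−yᵢ|) = Σwᵢ|x−xᵢ| + Σwᵢ|y−yᵢ|, so x and y are optimised independently as 1-D weighted medians.
Total weight W = 257; half = 128.5.
x-coordinate, sorted with cumulative weight:
  x=0 (Midtown, w=6) cum 6
  x=1 (Hillcrest, w=45) cum 51
  x=3 (Westmoor, w=40) cum 91
  x=6 (Riverbend, w=40) cum 131  ← median
  x=8 (Northgate, w=6) cum 137
  x=8 (Eastvale, w=40) cum 177
  x=10 (Southcross, w=10) cum 187
  x=12 (Lakeside, w=70) cum 257
⇒ x* = 6
y-coordinate, sorted with cumulative weight:
  y=2 (Riverbend, w=40) cum 40
  y=6 (Southcross, w=10) cum 50
  y=10 (Eastvale, w=40) cum 90
  y=12 (Northgate, w=6) cum 96
  y=12 (Westmoor, w=40) cum 136  ← median
  y=13 (Hillcrest, w=45) cum 181
  y=14 (Lakeside, w=70) cum 251
  y=15 (Midtown, w=6) cum 257
⇒ y* = 12

(6, 12)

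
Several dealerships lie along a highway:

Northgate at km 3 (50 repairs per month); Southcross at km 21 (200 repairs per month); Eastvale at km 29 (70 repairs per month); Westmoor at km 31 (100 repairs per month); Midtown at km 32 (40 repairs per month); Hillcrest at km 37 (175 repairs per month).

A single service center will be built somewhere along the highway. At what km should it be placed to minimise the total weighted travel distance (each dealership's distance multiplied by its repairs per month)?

For a sum of weighted absolute distances on a line, the optimum is the weighted median (not the mean). Total weight W = 635; half-weight = 317.5.
Sort by position and accumulate weight:
  km 3 (Northgate, w=50) → cum 50
  km 21 (Southcross, w=200) → cum 250
  km 29 (Eastvale, w=70) → cum 320  ≥ 317.5 → median here
  km 31 (Westmoor, w=100) → cum 420
  km 32 (Midtown, w=40) → cum 460
  km 37 (Hillcrest, w=175) → cum 635
Optimal location: km 29.

x = 29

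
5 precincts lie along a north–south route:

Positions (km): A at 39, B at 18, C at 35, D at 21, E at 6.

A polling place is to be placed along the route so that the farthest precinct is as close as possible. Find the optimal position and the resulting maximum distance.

The 1-center on a line is the midpoint of the two extreme points: leftmost at 6, rightmost at 39.
Optimal location = (6 + 39)/2 = 22.5; maximum distance = (39 − 6)/2 = 16.5.

location 22.5, max distance 16.5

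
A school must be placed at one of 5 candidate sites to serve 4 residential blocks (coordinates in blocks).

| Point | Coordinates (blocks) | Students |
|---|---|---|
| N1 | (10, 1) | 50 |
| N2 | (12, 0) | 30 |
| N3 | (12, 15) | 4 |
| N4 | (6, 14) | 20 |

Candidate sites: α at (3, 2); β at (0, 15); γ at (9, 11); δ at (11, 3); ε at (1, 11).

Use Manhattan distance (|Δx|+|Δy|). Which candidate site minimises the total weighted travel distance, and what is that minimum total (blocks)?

δ, total 642 blocks

Total weighted distance at each candidate:
  α (3, 2): total = 1118
  β (0, 15): total = 2198
  γ (9, 11): total = 1118
  δ (11, 3): total = 642
  ε (1, 11): total = 1830
Minimum is at δ with total 642 blocks.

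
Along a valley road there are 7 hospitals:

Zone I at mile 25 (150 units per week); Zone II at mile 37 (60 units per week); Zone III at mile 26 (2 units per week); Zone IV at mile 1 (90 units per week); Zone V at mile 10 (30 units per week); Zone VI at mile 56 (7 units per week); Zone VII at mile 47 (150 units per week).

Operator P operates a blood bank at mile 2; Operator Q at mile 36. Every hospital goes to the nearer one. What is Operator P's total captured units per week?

120

The indifferent point is the midpoint (2+36)/2 = 19; hospitals left of it (closer to Operator P at 2) go to Operator P, those right go to Operator Q.
  Zone IV at 1 (w=90) → Operator P
  Zone V at 10 (w=30) → Operator P
  Zone I at 25 (w=150) → Operator Q
  Zone III at 26 (w=2) → Operator Q
  Zone II at 37 (w=60) → Operator Q
  Zone VII at 47 (w=150) → Operator Q
  Zone VI at 56 (w=7) → Operator Q
Operator P captures 120; Operator Q captures 369.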